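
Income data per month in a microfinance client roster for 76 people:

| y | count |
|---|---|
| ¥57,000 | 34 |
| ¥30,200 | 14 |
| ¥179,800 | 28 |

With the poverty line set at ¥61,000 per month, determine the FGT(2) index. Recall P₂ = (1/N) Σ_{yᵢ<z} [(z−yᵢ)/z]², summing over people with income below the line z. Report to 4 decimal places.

0.0489

Below the line: 14×¥30,200, 34×¥57,000 (q = 48 of N = 76).
Gap ratios (z−y)/z: (61000−30200)/61000 = 0.5049 (×14); (61000−57000)/61000 = 0.0656 (×34).
Squared: 0.2549 (×14); 0.0043 (×34).
Sum = 3.715388; P₂ = 3.715388 / 76 = 0.0489.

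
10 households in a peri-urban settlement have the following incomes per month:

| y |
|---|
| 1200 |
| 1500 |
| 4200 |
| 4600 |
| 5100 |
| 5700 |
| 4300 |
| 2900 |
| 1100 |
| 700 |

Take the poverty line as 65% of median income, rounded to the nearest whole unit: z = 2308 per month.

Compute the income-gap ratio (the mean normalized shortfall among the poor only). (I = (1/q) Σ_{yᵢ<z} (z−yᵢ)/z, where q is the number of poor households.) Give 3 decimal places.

Below the line: 700, 1100, 1200, 1500 (q = 4 of N = 10).
Shortfall ratios (z−y)/z: 0.6967, 0.5234, 0.4801, 0.3501; sum = 2.050260.
The income-gap ratio divides by q (the poor only): 2.050260 / 4 = 0.513.

0.513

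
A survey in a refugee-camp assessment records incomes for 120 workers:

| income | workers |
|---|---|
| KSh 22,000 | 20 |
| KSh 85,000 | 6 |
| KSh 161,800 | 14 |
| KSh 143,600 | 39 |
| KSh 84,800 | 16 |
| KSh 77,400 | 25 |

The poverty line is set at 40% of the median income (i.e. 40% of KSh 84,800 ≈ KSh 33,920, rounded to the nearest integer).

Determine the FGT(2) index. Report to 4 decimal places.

0.0206

Below the line: 20×KSh 22,000 (q = 20 of N = 120).
Normalized shortfalls: (33920−22000)/33920 = 0.3514 (×20).
Squared: 0.1235 (×20).
Sum = 2.469851; P₂ = 2.469851 / 120 = 0.0206.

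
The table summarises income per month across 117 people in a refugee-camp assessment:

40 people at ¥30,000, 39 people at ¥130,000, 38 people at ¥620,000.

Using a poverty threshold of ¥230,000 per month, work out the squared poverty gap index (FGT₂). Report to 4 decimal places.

0.3215

Poor units: 40×¥30,000, 39×¥130,000 (q = 79 of N = 117).
Shortfall ratios: (230000−30000)/230000 = 0.8696 (×40); (230000−130000)/230000 = 0.4348 (×39).
Squared: 0.7561 (×40); 0.1890 (×39).
Sum = 37.618147; P₂ = 37.618147 / 117 = 0.3215.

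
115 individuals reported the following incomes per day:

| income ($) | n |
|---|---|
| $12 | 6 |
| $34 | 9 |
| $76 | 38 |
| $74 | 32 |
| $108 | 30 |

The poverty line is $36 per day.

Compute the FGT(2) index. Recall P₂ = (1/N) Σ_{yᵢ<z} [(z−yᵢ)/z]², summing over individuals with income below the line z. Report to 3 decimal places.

Below the line: 6×$12, 9×$34 (q = 15 of N = 115).
Relative gaps: (36−12)/36 = 0.6667 (×6); (36−34)/36 = 0.0556 (×9).
Squared: 0.4444 (×6); 0.0031 (×9).
Sum = 2.694444; P₂ = 2.694444 / 115 = 0.023.

0.023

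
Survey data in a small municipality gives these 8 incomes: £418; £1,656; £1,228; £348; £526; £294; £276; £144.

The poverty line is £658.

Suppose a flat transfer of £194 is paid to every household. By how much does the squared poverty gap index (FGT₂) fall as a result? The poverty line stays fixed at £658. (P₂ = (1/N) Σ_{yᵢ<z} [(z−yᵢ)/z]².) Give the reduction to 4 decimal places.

Before: below the line — £144, £276, £294, £348, £418, £526; squared poverty gap index (FGT₂) = 0.206062.
After the £194 transfer: below the line — £338, £470, £488, £542, £612; squared poverty gap index (FGT₂) = 0.052607.
Reduction = 0.206062 − 0.052607 = 0.1535.

0.1535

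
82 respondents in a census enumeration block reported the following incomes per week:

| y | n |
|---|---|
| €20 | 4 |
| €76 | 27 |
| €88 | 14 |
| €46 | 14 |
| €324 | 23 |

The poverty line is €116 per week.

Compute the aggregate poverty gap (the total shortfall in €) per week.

€2,836

Poor units: 4×€20, 14×€46, 27×€76, 14×€88 (q = 59 of N = 82).
Individual gaps: 4×(116−20) = 384; 14×(116−46) = 980; 27×(116−76) = 1080; 14×(116−88) = 392.
Aggregate gap = €2,836.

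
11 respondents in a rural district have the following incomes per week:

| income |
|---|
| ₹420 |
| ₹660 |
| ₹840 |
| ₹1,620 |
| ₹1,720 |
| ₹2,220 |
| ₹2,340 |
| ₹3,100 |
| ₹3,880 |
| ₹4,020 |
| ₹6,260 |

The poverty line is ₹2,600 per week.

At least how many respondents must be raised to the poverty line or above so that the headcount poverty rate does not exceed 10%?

7 of the 11 respondents are poor, so H = 7/11 = 0.636.
A headcount ratio of at most 10% allows at most ⌊0.10 × 11⌋ = 1 poor respondents.
So at least 7 − 1 = 6 must be lifted.

6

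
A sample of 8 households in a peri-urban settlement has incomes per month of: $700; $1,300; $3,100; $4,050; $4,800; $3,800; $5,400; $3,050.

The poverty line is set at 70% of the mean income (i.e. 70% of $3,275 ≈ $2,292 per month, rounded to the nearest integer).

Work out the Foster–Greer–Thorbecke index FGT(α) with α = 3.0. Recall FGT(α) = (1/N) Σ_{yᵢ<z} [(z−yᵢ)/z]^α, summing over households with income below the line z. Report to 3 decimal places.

0.052

Incomes under z: $700, $1,300 (q = 2 of N = 8).
Shortfall ratios: (2292−700)/2292 = 0.6946; (2292−1300)/2292 = 0.4328.
Raised to α = 3.0: 0.33511; 0.08108.
Sum = 0.416184; FGT(3.0) = 0.416184 / 8 = 0.052.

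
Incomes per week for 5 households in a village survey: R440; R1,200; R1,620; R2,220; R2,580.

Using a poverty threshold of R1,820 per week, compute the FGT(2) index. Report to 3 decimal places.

0.141

Below the line: R440, R1,200, R1,620 (q = 3 of N = 5).
Gap ratios (z−y)/z: (1820−440)/1820 = 0.7582; (1820−1200)/1820 = 0.3407; (1820−1620)/1820 = 0.1099.
Squared: 0.5749; 0.1160; 0.0121.
Sum = 0.703055; P₂ = 0.703055 / 5 = 0.141.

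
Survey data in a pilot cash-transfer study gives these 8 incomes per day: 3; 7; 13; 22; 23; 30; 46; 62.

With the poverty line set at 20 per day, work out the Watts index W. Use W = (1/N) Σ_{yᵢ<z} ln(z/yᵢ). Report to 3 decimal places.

0.422

Below the line: 3, 7, 13 (q = 3 of N = 8).
ln(z/y) terms: ln(20/3) = 1.8971; ln(20/7) = 1.0498; ln(20/13) = 0.4308.
W = 3.377725 / 8 = 0.422.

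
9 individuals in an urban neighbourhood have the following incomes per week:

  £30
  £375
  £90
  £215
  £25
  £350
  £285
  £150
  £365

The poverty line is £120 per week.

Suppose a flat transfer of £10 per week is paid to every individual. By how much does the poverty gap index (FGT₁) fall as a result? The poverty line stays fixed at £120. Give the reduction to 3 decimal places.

0.028

Before: below the line — £25, £30, £90; poverty gap index (FGT₁) = 0.19907.
After the £10 transfer: below the line — £35, £40, £100; poverty gap index (FGT₁) = 0.17130.
Reduction = 0.19907 − 0.17130 = 0.028.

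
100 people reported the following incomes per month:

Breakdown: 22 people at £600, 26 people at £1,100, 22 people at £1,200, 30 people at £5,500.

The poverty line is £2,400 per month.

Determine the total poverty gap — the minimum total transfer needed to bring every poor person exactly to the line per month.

Poor units: 22×£600, 26×£1,100, 22×£1,200 (q = 70 of N = 100).
Individual gaps: 22×(2400−600) = 39600; 26×(2400−1100) = 33800; 22×(2400−1200) = 26400.
Aggregate gap = £99,800.

£99,800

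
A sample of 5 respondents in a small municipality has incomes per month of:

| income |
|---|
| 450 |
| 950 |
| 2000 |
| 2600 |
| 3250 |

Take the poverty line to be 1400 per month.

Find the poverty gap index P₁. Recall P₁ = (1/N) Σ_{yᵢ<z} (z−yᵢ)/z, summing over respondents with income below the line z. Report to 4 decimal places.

Poor units: 450, 950 (q = 2 of N = 5).
Shortfall ratios: (1400−450)/1400 = 0.6786; (1400−950)/1400 = 0.3214.
Sum of shortfalls = 1.000000; P₁ averages over all N: 1.000000 / 5 = 0.2000.

0.2000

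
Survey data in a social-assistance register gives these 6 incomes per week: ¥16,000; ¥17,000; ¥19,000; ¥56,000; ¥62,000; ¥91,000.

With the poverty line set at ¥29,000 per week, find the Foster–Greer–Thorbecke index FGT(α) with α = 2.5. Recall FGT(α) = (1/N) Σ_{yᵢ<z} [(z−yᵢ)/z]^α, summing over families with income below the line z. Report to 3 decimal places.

0.052

Poor units: ¥16,000, ¥17,000, ¥19,000 (q = 3 of N = 6).
Relative gaps: (29000−16000)/29000 = 0.4483; (29000−17000)/29000 = 0.4138; (29000−19000)/29000 = 0.3448.
Raised to α = 2.5: 0.13454; 0.11014; 0.06982.
Sum = 0.314511; FGT(2.5) = 0.314511 / 6 = 0.052.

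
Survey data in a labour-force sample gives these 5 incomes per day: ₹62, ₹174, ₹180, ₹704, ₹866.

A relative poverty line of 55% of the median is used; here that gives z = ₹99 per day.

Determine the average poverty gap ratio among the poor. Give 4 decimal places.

0.3737

Incomes under z: ₹62 (q = 1 of N = 5).
Shortfall ratios (z−y)/z: 0.3737; sum = 0.373737.
I averages over the q = 1 poor units only: 0.373737 / 1 = 0.3737.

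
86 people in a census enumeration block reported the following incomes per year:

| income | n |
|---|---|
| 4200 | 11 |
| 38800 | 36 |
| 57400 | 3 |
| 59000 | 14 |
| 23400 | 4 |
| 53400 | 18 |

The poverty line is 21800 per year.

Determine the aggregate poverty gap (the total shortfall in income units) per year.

193600

Below the line: 11×4200 (q = 11 of N = 86).
Individual gaps: 11×(21800−4200) = 193600.
Aggregate gap = 193600.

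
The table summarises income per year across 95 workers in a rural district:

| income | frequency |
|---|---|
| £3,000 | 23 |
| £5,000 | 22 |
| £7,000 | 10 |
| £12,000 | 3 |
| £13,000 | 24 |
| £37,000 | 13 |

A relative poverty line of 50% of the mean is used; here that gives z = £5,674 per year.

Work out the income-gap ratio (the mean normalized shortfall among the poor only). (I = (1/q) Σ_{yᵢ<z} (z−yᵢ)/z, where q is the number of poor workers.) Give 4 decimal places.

0.2989

Incomes under z: 23×£3,000, 22×£5,000 (q = 45 of N = 95).
Shortfall ratios (z−y)/z: 0.4713 (×23), 0.1188 (×22); sum = 13.452591.
I averages over the q = 45 poor units only: 13.452591 / 45 = 0.2989.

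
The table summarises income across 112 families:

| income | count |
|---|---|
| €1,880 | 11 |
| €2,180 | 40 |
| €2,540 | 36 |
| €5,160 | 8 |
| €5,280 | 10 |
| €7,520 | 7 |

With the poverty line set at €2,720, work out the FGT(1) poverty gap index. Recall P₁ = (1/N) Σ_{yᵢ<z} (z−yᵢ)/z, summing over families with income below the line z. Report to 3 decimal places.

Poor units: 11×€1,880, 40×€2,180, 36×€2,540 (q = 87 of N = 112).
Normalized shortfalls: (2720−1880)/2720 = 0.3088 (×11); (2720−2180)/2720 = 0.1985 (×40); (2720−2540)/2720 = 0.0662 (×36).
Σ = 13.720588. Dividing by the full population N = 112 gives P₁ = 0.123.

0.123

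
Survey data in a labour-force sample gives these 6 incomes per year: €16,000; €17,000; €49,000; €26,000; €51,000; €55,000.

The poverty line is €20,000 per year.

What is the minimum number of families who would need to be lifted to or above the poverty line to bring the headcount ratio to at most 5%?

2 of the 6 families are poor, so H = 2/6 = 0.333.
A headcount ratio of at most 5% allows at most ⌊0.05 × 6⌋ = 0 poor families.
So at least 2 − 0 = 2 must be lifted.

2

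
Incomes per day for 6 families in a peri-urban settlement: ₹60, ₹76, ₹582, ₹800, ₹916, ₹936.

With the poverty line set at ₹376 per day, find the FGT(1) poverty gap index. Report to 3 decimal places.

Poor units: ₹60, ₹76 (q = 2 of N = 6).
Normalized shortfalls: (376−60)/376 = 0.8404; (376−76)/376 = 0.7979.
Sum of shortfalls = 1.638298; P₁ averages over all N: 1.638298 / 6 = 0.273.

0.273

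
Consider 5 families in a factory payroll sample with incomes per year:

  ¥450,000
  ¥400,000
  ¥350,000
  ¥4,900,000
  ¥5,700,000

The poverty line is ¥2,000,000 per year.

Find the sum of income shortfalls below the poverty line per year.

¥4,800,000

Incomes under z: ¥350,000, ¥400,000, ¥450,000 (q = 3 of N = 5).
Individual gaps: 2000000−350000 = 1650000; 2000000−400000 = 1600000; 2000000−450000 = 1550000.
Aggregate gap = ¥4,800,000.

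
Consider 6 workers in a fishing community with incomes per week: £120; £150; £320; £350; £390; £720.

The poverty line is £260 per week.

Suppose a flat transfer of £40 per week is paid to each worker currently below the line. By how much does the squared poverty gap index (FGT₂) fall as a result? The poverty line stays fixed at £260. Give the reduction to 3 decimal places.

0.041

Before: below the line — £120, £150; squared poverty gap index (FGT₂) = 0.07816.
After the £40 transfer: below the line — £160, £190; squared poverty gap index (FGT₂) = 0.03674.
Reduction = 0.07816 − 0.03674 = 0.041.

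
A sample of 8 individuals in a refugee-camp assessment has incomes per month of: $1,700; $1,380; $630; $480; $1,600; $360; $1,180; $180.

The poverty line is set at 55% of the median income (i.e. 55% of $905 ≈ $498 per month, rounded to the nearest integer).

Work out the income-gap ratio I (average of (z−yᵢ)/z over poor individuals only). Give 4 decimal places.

Below the line: $180, $360, $480 (q = 3 of N = 8).
Shortfall ratios (z−y)/z: 0.6386, 0.2771, 0.0361; sum = 0.951807.
I averages over the q = 3 poor units only: 0.951807 / 3 = 0.3173.

0.3173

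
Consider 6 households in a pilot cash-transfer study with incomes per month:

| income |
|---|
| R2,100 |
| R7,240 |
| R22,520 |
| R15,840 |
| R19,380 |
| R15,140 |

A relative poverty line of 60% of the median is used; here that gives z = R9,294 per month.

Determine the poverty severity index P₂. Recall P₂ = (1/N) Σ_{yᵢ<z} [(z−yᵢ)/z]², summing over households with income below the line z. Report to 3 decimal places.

Below z: R2,100, R7,240 (q = 2 of N = 6).
Normalized shortfalls: (9294−2100)/9294 = 0.7740; (9294−7240)/9294 = 0.2210.
Squared: 0.5991; 0.0488.
Sum = 0.647992; P₂ = 0.647992 / 6 = 0.108.

0.108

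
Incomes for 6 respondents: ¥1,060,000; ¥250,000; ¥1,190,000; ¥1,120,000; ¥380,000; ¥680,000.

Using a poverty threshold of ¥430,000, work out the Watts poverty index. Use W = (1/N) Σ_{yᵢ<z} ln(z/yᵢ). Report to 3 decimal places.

Below z: ¥250,000, ¥380,000 (q = 2 of N = 6).
ln(z/y) terms: ln(430000/250000) = 0.5423; ln(430000/380000) = 0.1236.
W = 0.665938 / 6 = 0.111.

0.111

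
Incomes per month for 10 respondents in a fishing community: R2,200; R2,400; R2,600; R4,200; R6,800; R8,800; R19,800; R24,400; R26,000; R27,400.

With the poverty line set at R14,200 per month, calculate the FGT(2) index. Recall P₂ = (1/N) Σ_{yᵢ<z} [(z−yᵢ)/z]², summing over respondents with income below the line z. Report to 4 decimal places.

0.2984

Below the line: R2,200, R2,400, R2,600, R4,200, R6,800, R8,800 (q = 6 of N = 10).
Normalized shortfalls: (14200−2200)/14200 = 0.8451; (14200−2400)/14200 = 0.8310; (14200−2600)/14200 = 0.8169; (14200−4200)/14200 = 0.7042; (14200−6800)/14200 = 0.5211; (14200−8800)/14200 = 0.3803.
Squared: 0.7141; 0.6905; 0.6673; 0.4959; 0.2716; 0.1446.
Sum = 2.984130; P₂ = 2.984130 / 10 = 0.2984.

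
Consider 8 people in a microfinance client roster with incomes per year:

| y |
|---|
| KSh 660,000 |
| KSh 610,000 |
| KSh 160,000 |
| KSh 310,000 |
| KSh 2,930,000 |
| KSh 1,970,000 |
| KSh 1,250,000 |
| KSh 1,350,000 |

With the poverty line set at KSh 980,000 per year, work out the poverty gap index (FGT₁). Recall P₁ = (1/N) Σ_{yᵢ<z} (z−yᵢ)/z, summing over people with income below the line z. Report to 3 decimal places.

0.278

Below z: KSh 160,000, KSh 310,000, KSh 610,000, KSh 660,000 (q = 4 of N = 8).
Shortfall ratios: (980000−160000)/980000 = 0.8367; (980000−310000)/980000 = 0.6837; (980000−610000)/980000 = 0.3776; (980000−660000)/980000 = 0.3265.
Σ = 2.224490. Dividing by the full population N = 8 gives P₁ = 0.278.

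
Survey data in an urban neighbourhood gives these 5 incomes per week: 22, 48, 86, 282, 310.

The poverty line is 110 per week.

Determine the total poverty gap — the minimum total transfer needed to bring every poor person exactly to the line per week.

174

Poor units: 22, 48, 86 (q = 3 of N = 5).
Individual gaps: 110−22 = 88; 110−48 = 62; 110−86 = 24.
Aggregate gap = 174.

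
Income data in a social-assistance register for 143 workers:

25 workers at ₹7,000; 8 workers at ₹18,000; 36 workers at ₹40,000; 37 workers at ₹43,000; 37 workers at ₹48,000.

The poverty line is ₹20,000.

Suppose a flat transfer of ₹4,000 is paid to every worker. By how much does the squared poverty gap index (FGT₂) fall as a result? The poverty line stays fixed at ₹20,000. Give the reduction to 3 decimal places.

0.039

Before: below the line — 25×₹7,000, 8×₹18,000; squared poverty gap index (FGT₂) = 0.07442.
After the ₹4,000 transfer: below the line — 25×₹11,000; squared poverty gap index (FGT₂) = 0.03540.
Reduction = 0.07442 − 0.03540 = 0.039.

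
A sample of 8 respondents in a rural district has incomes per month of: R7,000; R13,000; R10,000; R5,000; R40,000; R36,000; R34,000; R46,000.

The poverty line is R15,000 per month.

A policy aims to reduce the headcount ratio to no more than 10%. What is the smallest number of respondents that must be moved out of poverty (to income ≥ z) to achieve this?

4 of the 8 respondents are poor, so H = 4/8 = 0.500.
A headcount ratio of at most 10% allows at most ⌊0.10 × 8⌋ = 0 poor respondents.
So at least 4 − 0 = 4 must be lifted.

4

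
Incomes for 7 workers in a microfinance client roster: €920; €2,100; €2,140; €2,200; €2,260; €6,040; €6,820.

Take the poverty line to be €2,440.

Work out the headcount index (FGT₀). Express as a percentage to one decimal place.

71.4%

5 of the 7 workers have income below €2,440.
H = 5/7 = 71.4%.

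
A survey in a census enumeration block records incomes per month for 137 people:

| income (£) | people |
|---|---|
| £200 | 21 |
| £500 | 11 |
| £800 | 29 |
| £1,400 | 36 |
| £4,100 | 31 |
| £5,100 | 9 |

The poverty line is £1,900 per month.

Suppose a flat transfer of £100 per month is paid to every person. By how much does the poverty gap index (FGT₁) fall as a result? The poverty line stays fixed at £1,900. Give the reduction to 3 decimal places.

0.037

Before: below the line — 21×£200, 11×£500, 29×£800, 36×£1,400; poverty gap index (FGT₁) = 0.38801.
After the £100 transfer: below the line — 21×£300, 11×£600, 29×£900, 36×£1,500; poverty gap index (FGT₁) = 0.35075.
Reduction = 0.38801 − 0.35075 = 0.037.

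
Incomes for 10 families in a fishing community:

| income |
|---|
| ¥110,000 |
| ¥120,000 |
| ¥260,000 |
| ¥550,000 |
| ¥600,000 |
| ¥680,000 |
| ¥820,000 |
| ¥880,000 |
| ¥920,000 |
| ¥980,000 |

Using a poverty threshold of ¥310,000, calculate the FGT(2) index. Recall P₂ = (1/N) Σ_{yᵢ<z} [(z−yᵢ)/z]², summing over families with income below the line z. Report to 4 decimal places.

Poor units: ¥110,000, ¥120,000, ¥260,000 (q = 3 of N = 10).
Gap ratios (z−y)/z: (310000−110000)/310000 = 0.6452; (310000−120000)/310000 = 0.6129; (310000−260000)/310000 = 0.1613.
Squared: 0.4162; 0.3757; 0.0260.
Sum = 0.817898; P₂ = 0.817898 / 10 = 0.0818.

0.0818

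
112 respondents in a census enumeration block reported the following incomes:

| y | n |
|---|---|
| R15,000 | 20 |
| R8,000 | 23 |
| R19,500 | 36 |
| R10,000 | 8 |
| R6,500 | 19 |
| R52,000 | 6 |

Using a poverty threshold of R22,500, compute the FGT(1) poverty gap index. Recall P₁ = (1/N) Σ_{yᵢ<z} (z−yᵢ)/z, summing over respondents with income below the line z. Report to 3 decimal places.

0.395

Incomes under z: 19×R6,500, 23×R8,000, 8×R10,000, 20×R15,000, 36×R19,500 (q = 106 of N = 112).
Normalized shortfalls: (22500−6500)/22500 = 0.7111 (×19); (22500−8000)/22500 = 0.6444 (×23); (22500−10000)/22500 = 0.5556 (×8); (22500−15000)/22500 = 0.3333 (×20); (22500−19500)/22500 = 0.1333 (×36).
Sum of shortfalls = 44.244444; P₁ averages over all N: 44.244444 / 112 = 0.395.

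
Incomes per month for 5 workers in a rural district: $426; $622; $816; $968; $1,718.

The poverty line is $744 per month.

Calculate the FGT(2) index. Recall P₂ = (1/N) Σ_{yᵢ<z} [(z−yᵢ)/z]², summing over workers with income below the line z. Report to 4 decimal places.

Poor units: $426, $622 (q = 2 of N = 5).
Gap ratios (z−y)/z: (744−426)/744 = 0.4274; (744−622)/744 = 0.1640.
Squared: 0.1827; 0.0269.
Sum = 0.209576; P₂ = 0.209576 / 5 = 0.0419.

0.0419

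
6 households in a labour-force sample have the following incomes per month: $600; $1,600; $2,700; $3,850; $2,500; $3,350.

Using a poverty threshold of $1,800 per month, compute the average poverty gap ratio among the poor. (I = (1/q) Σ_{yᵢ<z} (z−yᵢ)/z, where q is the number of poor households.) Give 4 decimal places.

Below the line: $600, $1,600 (q = 2 of N = 6).
Shortfall ratios (z−y)/z: 0.6667, 0.1111; sum = 0.777778.
The income-gap ratio divides by q (the poor only): 0.777778 / 2 = 0.3889.

0.3889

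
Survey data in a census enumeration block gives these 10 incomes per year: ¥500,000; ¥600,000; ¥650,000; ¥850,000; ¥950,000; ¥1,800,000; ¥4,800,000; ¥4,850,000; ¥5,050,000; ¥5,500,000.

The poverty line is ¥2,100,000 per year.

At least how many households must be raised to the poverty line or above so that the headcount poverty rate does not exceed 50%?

6 of the 10 households are poor, so H = 6/10 = 0.600.
A headcount ratio of at most 50% allows at most ⌊0.50 × 10⌋ = 5 poor households.
So at least 6 − 5 = 1 must be lifted.

1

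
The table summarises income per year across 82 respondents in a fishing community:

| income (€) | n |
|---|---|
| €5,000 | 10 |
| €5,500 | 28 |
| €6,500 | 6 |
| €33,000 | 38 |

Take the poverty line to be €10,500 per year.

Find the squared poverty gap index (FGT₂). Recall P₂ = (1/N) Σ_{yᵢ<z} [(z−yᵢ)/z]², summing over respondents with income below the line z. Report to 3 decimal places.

0.122

Poor units: 10×€5,000, 28×€5,500, 6×€6,500 (q = 44 of N = 82).
Shortfall ratios: (10500−5000)/10500 = 0.5238 (×10); (10500−5500)/10500 = 0.4762 (×28); (10500−6500)/10500 = 0.3810 (×6).
Squared: 0.2744 (×10); 0.2268 (×28); 0.1451 (×6).
Sum = 9.963719; P₂ = 9.963719 / 82 = 0.122.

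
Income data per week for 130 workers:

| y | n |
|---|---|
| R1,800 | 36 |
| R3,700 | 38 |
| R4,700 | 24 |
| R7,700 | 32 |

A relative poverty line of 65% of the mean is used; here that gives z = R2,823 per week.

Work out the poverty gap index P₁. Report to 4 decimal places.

Poor units: 36×R1,800 (q = 36 of N = 130).
Relative gaps: (2823−1800)/2823 = 0.3624 (×36).
Sum of shortfalls = 13.045696; P₁ averages over all N: 13.045696 / 130 = 0.1004.

0.1004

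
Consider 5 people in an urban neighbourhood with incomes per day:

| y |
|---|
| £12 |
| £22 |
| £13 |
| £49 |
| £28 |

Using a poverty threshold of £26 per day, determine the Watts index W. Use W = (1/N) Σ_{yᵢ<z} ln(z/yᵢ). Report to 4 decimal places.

Poor units: £12, £13, £22 (q = 3 of N = 5).
ln(z/y) terms: ln(26/12) = 0.7732; ln(26/13) = 0.6931; ln(26/22) = 0.1671.
W = 1.633391 / 5 = 0.3267.

0.3267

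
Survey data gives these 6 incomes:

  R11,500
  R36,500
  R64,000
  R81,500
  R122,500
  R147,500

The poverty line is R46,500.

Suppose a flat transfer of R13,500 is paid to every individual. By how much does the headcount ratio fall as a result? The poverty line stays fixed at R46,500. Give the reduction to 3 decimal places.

0.167

Before: below the line — R11,500, R36,500; headcount ratio = 0.33333.
After the R13,500 transfer: below the line — R25,000; headcount ratio = 0.16667.
Reduction = 0.33333 − 0.16667 = 0.167.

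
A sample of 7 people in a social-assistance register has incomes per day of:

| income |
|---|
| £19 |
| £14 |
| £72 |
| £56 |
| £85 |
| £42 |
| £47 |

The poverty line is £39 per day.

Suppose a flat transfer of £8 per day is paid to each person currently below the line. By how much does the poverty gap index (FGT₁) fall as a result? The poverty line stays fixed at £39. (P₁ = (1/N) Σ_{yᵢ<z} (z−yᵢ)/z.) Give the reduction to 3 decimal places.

0.059

Before: below the line — £14, £19; poverty gap index (FGT₁) = 0.16484.
After the £8 transfer: below the line — £22, £27; poverty gap index (FGT₁) = 0.10623.
Reduction = 0.16484 − 0.10623 = 0.059.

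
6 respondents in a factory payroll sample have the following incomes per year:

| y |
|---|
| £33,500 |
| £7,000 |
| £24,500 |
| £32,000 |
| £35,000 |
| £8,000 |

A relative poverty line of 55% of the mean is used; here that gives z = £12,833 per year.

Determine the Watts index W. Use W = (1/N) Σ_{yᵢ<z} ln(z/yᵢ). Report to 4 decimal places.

0.1798

Incomes under z: £7,000, £8,000 (q = 2 of N = 6).
Log shortfalls: ln(12833/7000) = 0.6061; ln(12833/8000) = 0.4726.
W = 1.078688 / 6 = 0.1798.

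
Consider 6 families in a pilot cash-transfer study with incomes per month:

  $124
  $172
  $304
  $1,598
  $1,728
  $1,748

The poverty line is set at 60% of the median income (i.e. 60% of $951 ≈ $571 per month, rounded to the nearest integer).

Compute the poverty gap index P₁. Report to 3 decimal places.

0.325

Incomes under z: $124, $172, $304 (q = 3 of N = 6).
Gap ratios (z−y)/z: (571−124)/571 = 0.7828; (571−172)/571 = 0.6988; (571−304)/571 = 0.4676.
Σ = 1.949212. Dividing by the full population N = 6 gives P₁ = 0.325.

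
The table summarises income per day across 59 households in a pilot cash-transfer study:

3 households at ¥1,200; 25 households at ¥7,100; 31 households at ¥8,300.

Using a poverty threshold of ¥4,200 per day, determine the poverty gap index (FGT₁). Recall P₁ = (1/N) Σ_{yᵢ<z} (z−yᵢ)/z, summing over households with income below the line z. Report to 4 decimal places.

0.0363

Incomes under z: 3×¥1,200 (q = 3 of N = 59).
Normalized shortfalls: (4200−1200)/4200 = 0.7143 (×3).
Σ = 2.142857. Dividing by the full population N = 59 gives P₁ = 0.0363.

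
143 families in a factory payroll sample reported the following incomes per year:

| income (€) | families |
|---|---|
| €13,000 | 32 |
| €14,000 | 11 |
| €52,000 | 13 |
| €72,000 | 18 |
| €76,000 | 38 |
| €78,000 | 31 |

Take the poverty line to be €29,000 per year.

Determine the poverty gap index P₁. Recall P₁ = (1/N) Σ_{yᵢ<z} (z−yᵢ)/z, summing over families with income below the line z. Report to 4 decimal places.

0.1633

Poor units: 32×€13,000, 11×€14,000 (q = 43 of N = 143).
Normalized shortfalls: (29000−13000)/29000 = 0.5517 (×32); (29000−14000)/29000 = 0.5172 (×11).
Sum of shortfalls = 23.344828; P₁ averages over all N: 23.344828 / 143 = 0.1633.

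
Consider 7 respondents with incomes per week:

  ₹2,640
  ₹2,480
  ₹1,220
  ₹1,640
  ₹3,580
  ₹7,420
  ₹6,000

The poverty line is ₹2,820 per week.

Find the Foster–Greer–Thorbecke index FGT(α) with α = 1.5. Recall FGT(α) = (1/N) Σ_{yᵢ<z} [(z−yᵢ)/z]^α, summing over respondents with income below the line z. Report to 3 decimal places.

Below z: ₹1,220, ₹1,640, ₹2,480, ₹2,640 (q = 4 of N = 7).
Gap ratios (z−y)/z: (2820−1220)/2820 = 0.5674; (2820−1640)/2820 = 0.4184; (2820−2480)/2820 = 0.1206; (2820−2640)/2820 = 0.0638.
Raised to α = 1.5: 0.42737; 0.27068; 0.04186; 0.01613.
Sum = 0.756039; FGT(1.5) = 0.756039 / 7 = 0.108.

0.108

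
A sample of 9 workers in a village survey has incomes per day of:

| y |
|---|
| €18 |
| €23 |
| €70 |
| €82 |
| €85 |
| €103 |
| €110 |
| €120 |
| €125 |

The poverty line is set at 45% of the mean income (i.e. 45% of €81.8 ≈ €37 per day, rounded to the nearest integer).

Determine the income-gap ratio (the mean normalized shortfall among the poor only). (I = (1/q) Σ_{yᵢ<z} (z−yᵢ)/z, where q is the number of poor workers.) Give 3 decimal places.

0.446

Below the line: €18, €23 (q = 2 of N = 9).
Relative gaps: 0.5135, 0.3784; sum = 0.891892.
The income-gap ratio divides by q (the poor only): 0.891892 / 2 = 0.446.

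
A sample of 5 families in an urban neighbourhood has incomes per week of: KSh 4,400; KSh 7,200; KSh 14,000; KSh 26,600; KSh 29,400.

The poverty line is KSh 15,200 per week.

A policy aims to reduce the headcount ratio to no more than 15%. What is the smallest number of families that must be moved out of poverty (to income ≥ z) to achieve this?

Currently q = 3 of N = 5 are below the line (H = 0.600).
A headcount ratio of at most 15% allows at most ⌊0.15 × 5⌋ = 0 poor families.
So at least 3 − 0 = 3 must be lifted.

3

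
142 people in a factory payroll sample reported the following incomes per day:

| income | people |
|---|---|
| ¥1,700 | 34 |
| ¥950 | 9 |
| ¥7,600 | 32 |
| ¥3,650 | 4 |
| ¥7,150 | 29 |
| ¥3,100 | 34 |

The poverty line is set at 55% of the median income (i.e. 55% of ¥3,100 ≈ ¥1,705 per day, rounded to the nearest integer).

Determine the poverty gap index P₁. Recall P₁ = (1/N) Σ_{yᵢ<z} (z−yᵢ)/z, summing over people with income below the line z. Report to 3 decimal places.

0.029

Poor units: 9×¥950, 34×¥1,700 (q = 43 of N = 142).
Relative gaps: (1705−950)/1705 = 0.4428 (×9); (1705−1700)/1705 = 0.0029 (×34).
Sum of shortfalls = 4.085044; P₁ averages over all N: 4.085044 / 142 = 0.029.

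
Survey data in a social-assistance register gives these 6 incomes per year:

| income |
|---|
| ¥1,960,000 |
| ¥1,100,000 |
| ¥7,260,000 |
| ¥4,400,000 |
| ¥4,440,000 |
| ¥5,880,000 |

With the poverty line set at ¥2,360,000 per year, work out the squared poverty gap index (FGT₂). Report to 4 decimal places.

Below z: ¥1,100,000, ¥1,960,000 (q = 2 of N = 6).
Gap ratios (z−y)/z: (2360000−1100000)/2360000 = 0.5339; (2360000−1960000)/2360000 = 0.1695.
Squared: 0.2850; 0.0287.
Sum = 0.313775; P₂ = 0.313775 / 6 = 0.0523.

0.0523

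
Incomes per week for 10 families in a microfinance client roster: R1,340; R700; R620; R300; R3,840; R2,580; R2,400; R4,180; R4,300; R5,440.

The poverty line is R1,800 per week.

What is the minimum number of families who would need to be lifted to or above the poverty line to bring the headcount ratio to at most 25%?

2

4 of the 10 families are poor, so H = 4/10 = 0.400.
A headcount ratio of at most 25% allows at most ⌊0.25 × 10⌋ = 2 poor families.
So at least 4 − 2 = 2 must be lifted.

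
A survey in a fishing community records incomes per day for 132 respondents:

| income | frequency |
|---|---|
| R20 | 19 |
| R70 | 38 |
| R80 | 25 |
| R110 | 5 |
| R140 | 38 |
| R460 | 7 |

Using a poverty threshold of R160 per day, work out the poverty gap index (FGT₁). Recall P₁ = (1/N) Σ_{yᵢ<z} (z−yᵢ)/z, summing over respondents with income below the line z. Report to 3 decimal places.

Below z: 19×R20, 38×R70, 25×R80, 5×R110, 38×R140 (q = 125 of N = 132).
Relative gaps: (160−20)/160 = 0.8750 (×19); (160−70)/160 = 0.5625 (×38); (160−80)/160 = 0.5000 (×25); (160−110)/160 = 0.3125 (×5); (160−140)/160 = 0.1250 (×38).
Sum of shortfalls = 56.812500; P₁ averages over all N: 56.812500 / 132 = 0.430.

0.430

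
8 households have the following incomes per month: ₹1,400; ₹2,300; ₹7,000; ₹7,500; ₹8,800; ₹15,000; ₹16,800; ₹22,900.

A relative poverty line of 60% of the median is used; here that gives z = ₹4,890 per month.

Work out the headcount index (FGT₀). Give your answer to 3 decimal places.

0.250

2 of the 8 households have income below ₹4,890.
H = 2/8 = 0.250.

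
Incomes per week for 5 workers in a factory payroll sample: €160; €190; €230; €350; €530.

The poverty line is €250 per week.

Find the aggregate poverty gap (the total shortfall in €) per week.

€170

Below the line: €160, €190, €230 (q = 3 of N = 5).
Individual gaps: 250−160 = 90; 250−190 = 60; 250−230 = 20.
Aggregate gap = €170.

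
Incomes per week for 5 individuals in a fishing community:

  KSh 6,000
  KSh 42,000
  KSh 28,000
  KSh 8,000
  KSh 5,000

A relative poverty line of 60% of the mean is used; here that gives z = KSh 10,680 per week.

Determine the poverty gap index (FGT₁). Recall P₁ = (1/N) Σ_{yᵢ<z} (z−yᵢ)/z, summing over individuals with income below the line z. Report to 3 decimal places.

0.244

Poor units: KSh 5,000, KSh 6,000, KSh 8,000 (q = 3 of N = 5).
Relative gaps: (10680−5000)/10680 = 0.5318; (10680−6000)/10680 = 0.4382; (10680−8000)/10680 = 0.2509.
Σ = 1.220974. Dividing by the full population N = 5 gives P₁ = 0.244.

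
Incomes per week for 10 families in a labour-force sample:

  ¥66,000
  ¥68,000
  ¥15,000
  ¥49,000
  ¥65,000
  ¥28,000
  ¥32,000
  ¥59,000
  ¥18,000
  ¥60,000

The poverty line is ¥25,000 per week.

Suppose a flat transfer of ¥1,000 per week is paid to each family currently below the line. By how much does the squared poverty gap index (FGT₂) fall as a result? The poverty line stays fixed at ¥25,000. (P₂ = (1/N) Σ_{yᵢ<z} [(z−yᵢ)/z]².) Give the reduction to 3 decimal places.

0.005

Before: below the line — ¥15,000, ¥18,000; squared poverty gap index (FGT₂) = 0.02384.
After the ¥1,000 transfer: below the line — ¥16,000, ¥19,000; squared poverty gap index (FGT₂) = 0.01872.
Reduction = 0.02384 − 0.01872 = 0.005.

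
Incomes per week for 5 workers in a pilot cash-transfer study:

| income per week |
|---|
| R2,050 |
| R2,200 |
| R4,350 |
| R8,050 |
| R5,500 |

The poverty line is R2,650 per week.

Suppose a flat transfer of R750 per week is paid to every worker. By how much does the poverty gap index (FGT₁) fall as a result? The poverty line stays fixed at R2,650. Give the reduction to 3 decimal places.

Before: below the line — R2,050, R2,200; poverty gap index (FGT₁) = 0.07925.
After the R750 transfer: below the line — none; poverty gap index (FGT₁) = 0.00000.
Reduction = 0.07925 − 0.00000 = 0.079.

0.079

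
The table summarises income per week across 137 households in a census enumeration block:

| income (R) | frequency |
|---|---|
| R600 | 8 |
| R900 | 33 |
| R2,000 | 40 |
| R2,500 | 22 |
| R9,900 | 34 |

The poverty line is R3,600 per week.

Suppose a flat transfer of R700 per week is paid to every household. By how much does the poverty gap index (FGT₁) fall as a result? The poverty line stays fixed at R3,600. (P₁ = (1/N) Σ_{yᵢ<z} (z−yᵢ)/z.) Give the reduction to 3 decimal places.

0.146

Before: below the line — 8×R600, 33×R900, 40×R2,000, 22×R2,500; poverty gap index (FGT₁) = 0.40815.
After the R700 transfer: below the line — 8×R1,300, 33×R1,600, 40×R2,700, 22×R3,200; poverty gap index (FGT₁) = 0.26196.
Reduction = 0.40815 − 0.26196 = 0.146.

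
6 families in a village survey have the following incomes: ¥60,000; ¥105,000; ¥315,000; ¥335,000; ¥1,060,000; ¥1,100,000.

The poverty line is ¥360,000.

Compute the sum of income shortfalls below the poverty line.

Incomes under z: ¥60,000, ¥105,000, ¥315,000, ¥335,000 (q = 4 of N = 6).
Individual gaps: 360000−60000 = 300000; 360000−105000 = 255000; 360000−315000 = 45000; 360000−335000 = 25000.
Aggregate gap = ¥625,000.

¥625,000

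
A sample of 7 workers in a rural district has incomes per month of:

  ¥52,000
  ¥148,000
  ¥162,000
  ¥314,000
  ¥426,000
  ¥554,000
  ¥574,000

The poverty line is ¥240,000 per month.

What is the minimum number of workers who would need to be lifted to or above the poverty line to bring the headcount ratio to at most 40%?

1

Currently q = 3 of N = 7 are below the line (H = 0.429).
A headcount ratio of at most 40% allows at most ⌊0.40 × 7⌋ = 2 poor workers.
So at least 3 − 2 = 1 must be lifted.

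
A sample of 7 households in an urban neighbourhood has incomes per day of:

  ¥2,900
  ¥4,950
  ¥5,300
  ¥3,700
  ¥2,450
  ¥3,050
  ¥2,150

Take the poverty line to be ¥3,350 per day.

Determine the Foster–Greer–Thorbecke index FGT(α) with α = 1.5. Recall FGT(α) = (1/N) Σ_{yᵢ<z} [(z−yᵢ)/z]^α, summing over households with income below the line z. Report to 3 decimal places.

Below the line: ¥2,150, ¥2,450, ¥2,900, ¥3,050 (q = 4 of N = 7).
Gap ratios (z−y)/z: (3350−2150)/3350 = 0.3582; (3350−2450)/3350 = 0.2687; (3350−2900)/3350 = 0.1343; (3350−3050)/3350 = 0.0896.
Raised to α = 1.5: 0.21439; 0.13925; 0.04923; 0.02680.
Sum = 0.429672; FGT(1.5) = 0.429672 / 7 = 0.061.

0.061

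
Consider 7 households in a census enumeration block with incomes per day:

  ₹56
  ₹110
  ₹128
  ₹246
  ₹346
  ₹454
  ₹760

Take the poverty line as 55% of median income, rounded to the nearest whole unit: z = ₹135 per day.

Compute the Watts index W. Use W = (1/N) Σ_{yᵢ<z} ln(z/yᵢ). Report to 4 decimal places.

0.1626

Poor units: ₹56, ₹110, ₹128 (q = 3 of N = 7).
Log gaps: ln(135/56) = 0.8799; ln(135/110) = 0.2048; ln(135/128) = 0.0532.
W = 1.137962 / 7 = 0.1626.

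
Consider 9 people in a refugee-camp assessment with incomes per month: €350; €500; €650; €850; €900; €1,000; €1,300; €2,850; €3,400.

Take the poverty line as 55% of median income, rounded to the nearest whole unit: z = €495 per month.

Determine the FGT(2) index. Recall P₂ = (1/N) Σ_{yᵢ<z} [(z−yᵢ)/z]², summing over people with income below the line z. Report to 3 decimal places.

0.010

Below the line: €350 (q = 1 of N = 9).
Shortfall ratios: (495−350)/495 = 0.2929.
Squared: 0.0858.
Sum = 0.085808; P₂ = 0.085808 / 9 = 0.010.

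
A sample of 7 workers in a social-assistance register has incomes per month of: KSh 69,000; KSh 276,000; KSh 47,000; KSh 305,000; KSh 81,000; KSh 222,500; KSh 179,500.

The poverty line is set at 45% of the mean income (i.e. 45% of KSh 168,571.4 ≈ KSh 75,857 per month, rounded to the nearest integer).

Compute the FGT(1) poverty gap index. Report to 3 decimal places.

0.067

Poor units: KSh 47,000, KSh 69,000 (q = 2 of N = 7).
Shortfall ratios: (75857−47000)/75857 = 0.3804; (75857−69000)/75857 = 0.0904.
Sum of shortfalls = 0.470807; P₁ averages over all N: 0.470807 / 7 = 0.067.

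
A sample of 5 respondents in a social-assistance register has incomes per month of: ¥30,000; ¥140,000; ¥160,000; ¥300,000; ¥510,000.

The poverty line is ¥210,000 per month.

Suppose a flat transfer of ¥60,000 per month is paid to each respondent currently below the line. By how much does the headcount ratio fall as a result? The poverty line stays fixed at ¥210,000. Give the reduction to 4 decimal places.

0.2000

Before: below the line — ¥30,000, ¥140,000, ¥160,000; headcount ratio = 0.600000.
After the ¥60,000 transfer: below the line — ¥90,000, ¥200,000; headcount ratio = 0.400000.
Reduction = 0.600000 − 0.400000 = 0.2000.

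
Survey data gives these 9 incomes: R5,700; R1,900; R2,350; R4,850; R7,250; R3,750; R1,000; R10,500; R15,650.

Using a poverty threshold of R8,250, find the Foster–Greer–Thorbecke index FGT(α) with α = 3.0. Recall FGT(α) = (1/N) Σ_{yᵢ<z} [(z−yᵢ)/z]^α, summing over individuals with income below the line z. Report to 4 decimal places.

Incomes under z: R1,000, R1,900, R2,350, R3,750, R4,850, R5,700, R7,250 (q = 7 of N = 9).
Gap ratios (z−y)/z: (8250−1000)/8250 = 0.8788; (8250−1900)/8250 = 0.7697; (8250−2350)/8250 = 0.7152; (8250−3750)/8250 = 0.5455; (8250−4850)/8250 = 0.4121; (8250−5700)/8250 = 0.3091; (8250−7250)/8250 = 0.1212.
Raised to α = 3.0: 0.67866; 0.45599; 0.36576; 0.16228; 0.07000; 0.02953; 0.00178.
Sum = 1.764003; FGT(3.0) = 1.764003 / 9 = 0.1960.

0.1960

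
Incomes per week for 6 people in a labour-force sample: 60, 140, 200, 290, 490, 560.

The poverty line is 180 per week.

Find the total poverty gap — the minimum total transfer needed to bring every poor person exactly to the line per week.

160

Below z: 60, 140 (q = 2 of N = 6).
Individual gaps: 180−60 = 120; 180−140 = 40.
Aggregate gap = 160.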